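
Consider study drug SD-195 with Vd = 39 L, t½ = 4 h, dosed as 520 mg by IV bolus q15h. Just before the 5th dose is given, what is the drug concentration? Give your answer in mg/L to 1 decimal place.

f = (1/2)^(τ/t½) = (1/2)^(15/4) ≈ 0.0743.
C₀ = D/Vd = 520/39 ≈ 13.333 mg/L.
Before the 5th dose, 4 doses have been given. Superposition: Cmin = C₀·(f + f² + … + f^4).
≈ 13.333 × (0.0743 + 0.0055 + 0.0004 + 0.0000) ≈ 13.333 × 0.0802 ≈ 1.069 mg/L.

1.1 mg/L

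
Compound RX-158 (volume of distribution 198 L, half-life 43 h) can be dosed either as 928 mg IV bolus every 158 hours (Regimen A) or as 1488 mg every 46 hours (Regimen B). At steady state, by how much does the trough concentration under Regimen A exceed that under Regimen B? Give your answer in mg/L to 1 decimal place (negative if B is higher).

-6.4 mg/L

Regimen A: f = (1/2)^(158/43) ≈ 0.0783; Cmin,ss = (928/198)·f/(1−f) ≈ 0.398 mg/L.
Regimen B: f = (1/2)^(46/43) ≈ 0.4764; Cmin,ss = (1488/198)·f/(1−f) ≈ 6.838 mg/L.
Difference ≈ 0.398 − 6.838 ≈ -6.440 mg/L.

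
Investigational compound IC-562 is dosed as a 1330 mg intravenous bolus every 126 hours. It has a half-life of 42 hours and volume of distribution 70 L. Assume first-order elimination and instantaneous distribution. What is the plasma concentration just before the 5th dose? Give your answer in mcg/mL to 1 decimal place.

2.7 mcg/mL

f = (1/2)^(τ/t½) = (1/2)^(126/42) ≈ 0.1250.
C₀ = D/Vd = 1330/70 ≈ 19.000 mcg/mL.
Before the 5th dose, 4 doses have been given. Superposition: Cmin = C₀·(f + f² + … + f^4).
≈ 19.000 × (0.1250 + 0.0156 + 0.0020 + 0.0002) ≈ 19.000 × 0.1428 ≈ 2.713 mcg/mL.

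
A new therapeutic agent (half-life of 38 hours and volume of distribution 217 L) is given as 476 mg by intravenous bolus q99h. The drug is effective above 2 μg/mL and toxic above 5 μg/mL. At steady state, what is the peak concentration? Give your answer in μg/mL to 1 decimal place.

2.6 μg/mL

τ/t½ = 99/38 ≈ 2.6053, so fraction remaining f = (1/2)^(99/38) ≈ 0.1643.
At steady state, accumulation factor R = 1/(1 − e^(−kτ)) ≈ 1.1966.
Each bolus raises the concentration by D/Vd = 476/217 ≈ 2.194 μg/mL.
Cmax,ss = C₀/(1 − f) ≈ 2.194/0.8357 ≈ 2.625 μg/mL.
Peak 2.6 μg/mL vs MTC 5 μg/mL: below toxic threshold.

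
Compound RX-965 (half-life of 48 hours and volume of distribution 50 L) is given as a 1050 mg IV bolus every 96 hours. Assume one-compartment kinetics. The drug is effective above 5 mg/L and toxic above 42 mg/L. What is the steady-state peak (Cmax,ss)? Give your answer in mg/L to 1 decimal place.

28.0 mg/L

The dosing interval is 2 half-lives, so f = 2^(−2) = 0.25.
Accumulation ratio R = 1/(1 − f) = 1/0.75 = 4/3.
Single-dose peak C₀ = D/Vd = 1050/50 = 21 mg/L.
Steady-state peak Cmax,ss = C₀·R = 21 × 4/3 ≈ 28.000 mg/L.
Peak 28.0 mg/L vs MTC 42 mg/L: below toxic threshold.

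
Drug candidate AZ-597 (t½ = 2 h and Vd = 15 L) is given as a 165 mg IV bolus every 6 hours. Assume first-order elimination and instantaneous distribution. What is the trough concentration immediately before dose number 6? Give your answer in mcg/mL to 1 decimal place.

1.6 mcg/mL

f = (1/2)^(τ/t½) = (1/2)^(6/2) ≈ 0.1250.
C₀ = D/Vd = 165/15 ≈ 11.000 mcg/mL.
Before the 6th dose, 5 doses have been given. Superposition: Cmin = C₀·(f + f² + … + f^5).
≈ 11.000 × (0.1250 + 0.0156 + 0.0020 + 0.0002 + 0.0000) ≈ 11.000 × 0.1428 ≈ 1.571 mcg/mL.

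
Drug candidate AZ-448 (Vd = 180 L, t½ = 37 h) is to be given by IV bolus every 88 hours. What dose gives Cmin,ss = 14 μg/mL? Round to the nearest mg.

10583 mg

τ/t½ = 88/37 ≈ 2.3784, so f = (1/2)^(88/37) ≈ 0.192325.
Cmin,ss = (D/Vd)·f/(1−f), so D = Cmin,ss·Vd·(1−f)/f.
D = 14 × 180 × (1−f)/f ≈ 14 × 180 × 4.19953 ≈ 10582.82 mg.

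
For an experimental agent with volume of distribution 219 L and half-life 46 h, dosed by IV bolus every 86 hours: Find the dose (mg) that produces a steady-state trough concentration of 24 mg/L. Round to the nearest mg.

13951 mg

τ/t½ = 86/46 ≈ 1.8696, so f = (1/2)^(86/46) ≈ 0.273656.
Cmin,ss = (D/Vd)·f/(1−f), so D = Cmin,ss·Vd·(1−f)/f.
D = 24 × 219 × (1−f)/f ≈ 24 × 219 × 2.65422 ≈ 13950.58 mg.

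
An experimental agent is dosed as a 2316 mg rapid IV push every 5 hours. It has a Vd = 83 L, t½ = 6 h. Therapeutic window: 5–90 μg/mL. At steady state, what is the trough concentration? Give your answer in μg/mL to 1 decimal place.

k = ln2/t½ = ln2/6 ≈ 0.115525 h⁻¹; fraction remaining f = e^(−kτ) = e^(−0.115525×5) ≈ 0.5612.
Each bolus raises the concentration by D/Vd = 2316/83 ≈ 27.904 μg/mL.
Steady-state trough Cmin,ss = C₀·f/(1−f) ≈ 27.904 × 0.5612/0.4388 ≈ 35.688 μg/mL.
Trough 35.7 μg/mL vs MEC 5 μg/mL: adequate.

35.7 μg/mL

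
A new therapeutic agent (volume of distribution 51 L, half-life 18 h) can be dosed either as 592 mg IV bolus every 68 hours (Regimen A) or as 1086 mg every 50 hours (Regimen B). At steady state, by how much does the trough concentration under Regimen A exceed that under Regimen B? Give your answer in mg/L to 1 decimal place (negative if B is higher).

Regimen A: f = (1/2)^(68/18) ≈ 0.0729; Cmin,ss = (592/51)·f/(1−f) ≈ 0.913 mg/L.
Regimen B: f = (1/2)^(50/18) ≈ 0.1458; Cmin,ss = (1086/51)·f/(1−f) ≈ 3.635 mg/L.
Difference ≈ 0.913 − 3.635 ≈ -2.722 mg/L.

-2.7 mg/L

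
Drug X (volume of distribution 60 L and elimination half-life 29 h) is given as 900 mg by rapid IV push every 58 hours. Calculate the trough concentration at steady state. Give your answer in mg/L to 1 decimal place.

5.0 mg/L

The dosing interval is 2 half-lives, so f = 2^(−2) = 0.25.
At steady state, R = 1/(1 − 0.25) = 4/3.
Single-dose peak C₀ = D/Vd = 900/60 = 15 mg/L.
Steady-state peak Cmax,ss = C₀·R = 15 × 4/3 ≈ 20.000 mg/L.
Steady-state trough Cmin,ss = Cmax,ss·f ≈ 20.000 × 0.25 ≈ 5.000 mg/L.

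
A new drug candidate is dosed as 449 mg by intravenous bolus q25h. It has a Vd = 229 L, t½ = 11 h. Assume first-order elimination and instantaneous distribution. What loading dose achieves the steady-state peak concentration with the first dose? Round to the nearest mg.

f = (1/2)^(25/11) ≈ 0.206938; accumulation ratio R = 1/(1−f) ≈ 1.26094.
Loading dose to hit Cmax,ss on first dose: D_load = D_maint·R ≈ 449 × 1.26094 ≈ 566.16 mg.

566 mg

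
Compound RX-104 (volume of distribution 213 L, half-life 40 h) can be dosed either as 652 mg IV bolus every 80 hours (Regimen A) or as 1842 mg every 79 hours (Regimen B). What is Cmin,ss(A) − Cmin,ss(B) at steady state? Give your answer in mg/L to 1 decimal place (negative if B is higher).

-1.9 mg/L

Regimen A: f = (1/2)^(80/40) ≈ 0.2500; Cmin,ss = (652/213)·f/(1−f) ≈ 1.020 mg/L.
Regimen B: f = (1/2)^(79/40) ≈ 0.2544; Cmin,ss = (1842/213)·f/(1−f) ≈ 2.951 mg/L.
Difference ≈ 1.020 − 2.951 ≈ -1.931 mg/L.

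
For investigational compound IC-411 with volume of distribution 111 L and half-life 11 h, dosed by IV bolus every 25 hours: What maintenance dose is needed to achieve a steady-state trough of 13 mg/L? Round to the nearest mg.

5530 mg

τ/t½ = 25/11 ≈ 2.2727, so f = (1/2)^(25/11) ≈ 0.206938.
Cmin,ss = (D/Vd)·f/(1−f), so D = Cmin,ss·Vd·(1−f)/f.
D = 13 × 111 × (1−f)/f ≈ 13 × 111 × 3.83237 ≈ 5530.11 mg.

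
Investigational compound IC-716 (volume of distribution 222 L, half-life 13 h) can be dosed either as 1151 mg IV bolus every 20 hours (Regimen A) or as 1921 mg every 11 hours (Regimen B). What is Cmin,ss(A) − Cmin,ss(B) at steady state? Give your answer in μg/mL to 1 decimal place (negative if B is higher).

Regimen A: f = (1/2)^(20/13) ≈ 0.3443; Cmin,ss = (1151/222)·f/(1−f) ≈ 2.722 μg/mL.
Regimen B: f = (1/2)^(11/13) ≈ 0.5563; Cmin,ss = (1921/222)·f/(1−f) ≈ 10.849 μg/mL.
Difference ≈ 2.722 − 10.849 ≈ -8.127 μg/mL.

-8.1 μg/mL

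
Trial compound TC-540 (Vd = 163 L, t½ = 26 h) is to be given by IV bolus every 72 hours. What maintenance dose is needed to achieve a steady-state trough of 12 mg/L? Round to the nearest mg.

τ/t½ = 72/26 ≈ 2.7692, so f = (1/2)^(72/26) ≈ 0.146683.
Cmin,ss = (D/Vd)·f/(1−f), so D = Cmin,ss·Vd·(1−f)/f.
D = 12 × 163 × (1−f)/f ≈ 12 × 163 × 5.81742 ≈ 11378.87 mg.

11379 mg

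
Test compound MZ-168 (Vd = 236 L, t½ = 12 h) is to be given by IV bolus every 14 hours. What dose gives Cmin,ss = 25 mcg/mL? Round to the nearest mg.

τ/t½ = 14/12 ≈ 1.1667, so f = (1/2)^(14/12) ≈ 0.445449.
Cmin,ss = (D/Vd)·f/(1−f), so D = Cmin,ss·Vd·(1−f)/f.
D = 25 × 236 × (1−f)/f ≈ 25 × 236 × 1.24493 ≈ 7345.09 mg.

7345 mg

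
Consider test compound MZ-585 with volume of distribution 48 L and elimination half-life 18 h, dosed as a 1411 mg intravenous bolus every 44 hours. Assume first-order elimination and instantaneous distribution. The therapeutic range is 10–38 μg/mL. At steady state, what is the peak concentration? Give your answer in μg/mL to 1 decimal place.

τ/t½ = 44/18 ≈ 2.4444, so fraction remaining f = (1/2)^(44/18) ≈ 0.1837.
Accumulation ratio R = 1/(1 − f) ≈ 1/0.8163 ≈ 1.2250.
Each bolus raises the concentration by D/Vd = 1411/48 ≈ 29.396 μg/mL.
Steady-state peak Cmax,ss = C₀·R ≈ 29.396 × 1.2250 ≈ 36.010 μg/mL.
Peak 36.0 μg/mL vs MTC 38 μg/mL: below toxic threshold.

36.0 μg/mL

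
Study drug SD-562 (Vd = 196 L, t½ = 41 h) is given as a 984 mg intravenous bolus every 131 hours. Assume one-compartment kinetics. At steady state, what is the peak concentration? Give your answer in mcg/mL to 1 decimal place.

5.6 mcg/mL

Over one 131-h interval, 131/41 ≈ 3.1951 half-lives elapse, leaving f ≈ 0.1092 of each dose.
At steady state, accumulation factor R = 1/(1 − e^(−kτ)) ≈ 1.1226.
Each bolus raises the concentration by D/Vd = 984/196 ≈ 5.020 mcg/mL.
Steady-state peak Cmax,ss = C₀·R ≈ 5.020 × 1.1226 ≈ 5.635 mcg/mL.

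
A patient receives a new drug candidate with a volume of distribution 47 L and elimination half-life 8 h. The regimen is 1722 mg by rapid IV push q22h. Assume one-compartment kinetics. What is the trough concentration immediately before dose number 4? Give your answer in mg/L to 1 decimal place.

6.4 mg/L

f = (1/2)^(τ/t½) = (1/2)^(22/8) ≈ 0.1487.
C₀ = D/Vd = 1722/47 ≈ 36.638 mg/L.
Before the 4th dose, 3 doses have been given. Superposition: Cmin = C₀·(f + f² + … + f^3).
≈ 36.638 × (0.1487 + 0.0221 + 0.0033) ≈ 36.638 × 0.1741 ≈ 6.379 mg/L.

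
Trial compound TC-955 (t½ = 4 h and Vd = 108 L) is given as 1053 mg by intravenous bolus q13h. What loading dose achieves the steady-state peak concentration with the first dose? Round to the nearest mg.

1177 mg

f = (1/2)^(13/4) ≈ 0.105112; accumulation ratio R = 1/(1−f) ≈ 1.11746.
Loading dose to hit Cmax,ss on first dose: D_load = D_maint·R ≈ 1053 × 1.11746 ≈ 1176.69 mg.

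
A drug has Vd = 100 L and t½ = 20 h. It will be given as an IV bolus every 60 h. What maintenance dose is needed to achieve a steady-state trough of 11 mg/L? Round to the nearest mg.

7700 mg

τ/t½ = 60/20 ≈ 3, so f = (1/2)^(60/20) ≈ 0.125000.
Cmin,ss = (D/Vd)·f/(1−f), so D = Cmin,ss·Vd·(1−f)/f.
D = 11 × 100 × (1−f)/f ≈ 11 × 100 × 7.00000 ≈ 7700.00 mg.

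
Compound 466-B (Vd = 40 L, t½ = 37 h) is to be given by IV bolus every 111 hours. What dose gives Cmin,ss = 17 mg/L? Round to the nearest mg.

4760 mg

τ/t½ = 111/37 ≈ 3, so f = (1/2)^(111/37) ≈ 0.125000.
Cmin,ss = (D/Vd)·f/(1−f), so D = Cmin,ss·Vd·(1−f)/f.
D = 17 × 40 × (1−f)/f ≈ 17 × 40 × 7.00000 ≈ 4760.00 mg.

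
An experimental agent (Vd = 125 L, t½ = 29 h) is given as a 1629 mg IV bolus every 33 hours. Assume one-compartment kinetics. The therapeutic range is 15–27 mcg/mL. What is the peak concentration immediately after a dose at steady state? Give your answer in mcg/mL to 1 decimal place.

τ/t½ = 33/29 ≈ 1.1379, so fraction remaining f = (1/2)^(33/29) ≈ 0.4544.
At steady state, accumulation factor R = 1/(1 − e^(−kτ)) ≈ 1.8328.
Single-dose peak C₀ = D/Vd = 1629/125 ≈ 13.032 mcg/mL.
Steady-state peak Cmax,ss = C₀·R ≈ 13.032 × 1.8328 ≈ 23.885 mcg/mL.
Peak 23.9 mcg/mL vs MTC 27 mcg/mL: below toxic threshold.

23.9 mcg/mL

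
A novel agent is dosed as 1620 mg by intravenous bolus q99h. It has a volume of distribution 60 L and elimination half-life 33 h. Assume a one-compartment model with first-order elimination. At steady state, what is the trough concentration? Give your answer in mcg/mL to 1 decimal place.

τ = 99 h = 3 half-lives, so f = (1/2)^3 = 0.125.
At steady state, R = 1/(1 − 0.125) = 8/7.
Single-dose peak C₀ = D/Vd = 1620/60 = 27 mcg/mL.
Steady-state peak Cmax,ss = C₀·R = 27 × 8/7 ≈ 30.857 mcg/mL.
Steady-state trough Cmin,ss = Cmax,ss·f ≈ 30.857 × 0.125 ≈ 3.857 mcg/mL.

3.9 mcg/mL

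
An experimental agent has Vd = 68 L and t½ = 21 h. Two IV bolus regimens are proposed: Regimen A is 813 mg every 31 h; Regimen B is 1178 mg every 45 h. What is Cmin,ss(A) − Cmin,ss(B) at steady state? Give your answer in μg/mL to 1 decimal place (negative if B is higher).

Regimen A: f = (1/2)^(31/21) ≈ 0.3594; Cmin,ss = (813/68)·f/(1−f) ≈ 6.708 μg/mL.
Regimen B: f = (1/2)^(45/21) ≈ 0.2264; Cmin,ss = (1178/68)·f/(1−f) ≈ 5.070 μg/mL.
Difference ≈ 6.708 − 5.070 ≈ 1.638 μg/mL.

1.6 μg/mL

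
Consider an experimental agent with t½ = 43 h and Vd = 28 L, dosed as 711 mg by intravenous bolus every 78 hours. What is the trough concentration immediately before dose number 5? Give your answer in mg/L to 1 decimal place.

10.0 mg/L

f = (1/2)^(τ/t½) = (1/2)^(78/43) ≈ 0.2844.
C₀ = D/Vd = 711/28 ≈ 25.393 mg/L.
Before the 5th dose, 4 doses have been given. Superposition: Cmin = C₀·(f + f² + … + f^4).
≈ 25.393 × (0.2844 + 0.0809 + 0.0230 + 0.0065) ≈ 25.393 × 0.3948 ≈ 10.025 mg/L.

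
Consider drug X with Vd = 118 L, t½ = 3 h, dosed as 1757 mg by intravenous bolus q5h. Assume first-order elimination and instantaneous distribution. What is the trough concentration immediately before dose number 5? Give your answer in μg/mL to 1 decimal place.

6.8 μg/mL

f = (1/2)^(τ/t½) = (1/2)^(5/3) ≈ 0.3150.
C₀ = D/Vd = 1757/118 ≈ 14.890 μg/mL.
Before the 5th dose, 4 doses have been given. Superposition: Cmin = C₀·(f + f² + … + f^4).
≈ 14.890 × (0.3150 + 0.0992 + 0.0313 + 0.0098) ≈ 14.890 × 0.4553 ≈ 6.779 μg/mL.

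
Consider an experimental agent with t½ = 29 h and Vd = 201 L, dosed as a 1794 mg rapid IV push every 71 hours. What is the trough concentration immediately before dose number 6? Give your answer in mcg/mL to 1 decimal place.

f = (1/2)^(τ/t½) = (1/2)^(71/29) ≈ 0.1832.
C₀ = D/Vd = 1794/201 ≈ 8.925 mcg/mL.
Before the 6th dose, 5 doses have been given. Superposition: Cmin = C₀·(f + f² + … + f^5).
≈ 8.925 × (0.1832 + 0.0336 + 0.0061 + 0.0011 + 0.0002) ≈ 8.925 × 0.2242 ≈ 2.001 mcg/mL.

2.0 mcg/mL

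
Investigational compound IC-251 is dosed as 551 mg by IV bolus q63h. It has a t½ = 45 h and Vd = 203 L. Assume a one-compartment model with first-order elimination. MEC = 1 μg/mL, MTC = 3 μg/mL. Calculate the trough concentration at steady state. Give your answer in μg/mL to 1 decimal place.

1.7 μg/mL

k = ln2/t½ = ln2/45 ≈ 0.015403 h⁻¹; fraction remaining f = e^(−kτ) = e^(−0.015403×63) ≈ 0.3789.
At steady state, accumulation factor R = 1/(1 − e^(−kτ)) ≈ 1.6100.
Single-dose peak C₀ = D/Vd = 551/203 ≈ 2.714 μg/mL.
Cmax,ss = C₀/(1 − f) ≈ 2.714/0.6211 ≈ 4.370 μg/mL.
Steady-state trough Cmin,ss = Cmax,ss·f ≈ 4.370 × 0.3789 ≈ 1.656 μg/mL.
Trough 1.7 μg/mL vs MEC 1 μg/mL: adequate.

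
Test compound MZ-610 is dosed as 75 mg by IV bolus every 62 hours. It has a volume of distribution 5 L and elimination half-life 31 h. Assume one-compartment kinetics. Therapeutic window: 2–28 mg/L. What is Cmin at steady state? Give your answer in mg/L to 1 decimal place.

τ = 62 h = 2 half-lives, so f = (1/2)^2 = 0.25.
At steady state, R = 1/(1 − 0.25) = 4/3.
Single-dose peak C₀ = D/Vd = 75/5 = 15 mg/L.
Steady-state peak Cmax,ss = C₀·R = 15 × 4/3 ≈ 20.000 mg/L.
Steady-state trough Cmin,ss = Cmax,ss·f ≈ 20.000 × 0.25 ≈ 5.000 mg/L.
Trough 5.0 mg/L vs MEC 2 mg/L: adequate.

5.0 mg/L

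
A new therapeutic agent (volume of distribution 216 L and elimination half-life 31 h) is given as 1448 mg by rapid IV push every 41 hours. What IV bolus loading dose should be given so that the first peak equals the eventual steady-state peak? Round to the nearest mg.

2413 mg

f = (1/2)^(41/31) ≈ 0.399819; accumulation ratio R = 1/(1−f) ≈ 1.66616.
Loading dose to hit Cmax,ss on first dose: D_load = D_maint·R ≈ 1448 × 1.66616 ≈ 2412.60 mg.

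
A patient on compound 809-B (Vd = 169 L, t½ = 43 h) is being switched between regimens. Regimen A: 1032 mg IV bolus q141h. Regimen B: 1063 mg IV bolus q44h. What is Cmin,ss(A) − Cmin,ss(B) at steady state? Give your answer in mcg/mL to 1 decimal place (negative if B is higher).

-5.4 mcg/mL

Regimen A: f = (1/2)^(141/43) ≈ 0.1030; Cmin,ss = (1032/169)·f/(1−f) ≈ 0.701 mcg/mL.
Regimen B: f = (1/2)^(44/43) ≈ 0.4920; Cmin,ss = (1063/169)·f/(1−f) ≈ 6.092 mcg/mL.
Difference ≈ 0.701 − 6.092 ≈ -5.391 mcg/mL.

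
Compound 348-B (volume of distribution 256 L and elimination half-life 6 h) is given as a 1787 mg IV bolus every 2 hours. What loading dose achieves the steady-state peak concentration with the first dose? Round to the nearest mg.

f = (1/2)^(2/6) ≈ 0.793701; accumulation ratio R = 1/(1−f) ≈ 4.84733.
Loading dose to hit Cmax,ss on first dose: D_load = D_maint·R ≈ 1787 × 4.84733 ≈ 8662.18 mg.

8662 mg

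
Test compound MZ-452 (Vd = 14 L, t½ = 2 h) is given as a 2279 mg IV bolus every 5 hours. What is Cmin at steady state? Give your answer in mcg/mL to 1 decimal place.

35.0 mcg/mL

Over one 5-h interval, 5/2 ≈ 2.5 half-lives elapse, leaving f ≈ 0.1768 of each dose.
Accumulation ratio R = 1/(1 − f) ≈ 1/0.8232 ≈ 1.2148.
Each bolus raises the concentration by D/Vd = 2279/14 ≈ 162.786 mcg/mL.
Steady-state peak Cmax,ss = C₀·R ≈ 162.786 × 1.2148 ≈ 197.752 mcg/mL.
One interval later, Cmin,ss = Cmax,ss·e^(−kτ) ≈ 197.752 × 0.1768 ≈ 34.963 mcg/mL.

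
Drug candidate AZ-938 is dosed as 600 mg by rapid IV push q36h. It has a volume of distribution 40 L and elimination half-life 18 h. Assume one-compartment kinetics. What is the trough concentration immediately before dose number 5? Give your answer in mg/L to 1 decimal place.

5.0 mg/L

f = (1/2)^(τ/t½) = (1/2)^(36/18) ≈ 0.2500.
C₀ = D/Vd = 600/40 ≈ 15.000 mg/L.
Before the 5th dose, 4 doses have been given. Superposition: Cmin = C₀·(f + f² + … + f^4).
≈ 15.000 × (0.2500 + 0.0625 + 0.0156 + 0.0039) ≈ 15.000 × 0.3320 ≈ 4.980 mg/L.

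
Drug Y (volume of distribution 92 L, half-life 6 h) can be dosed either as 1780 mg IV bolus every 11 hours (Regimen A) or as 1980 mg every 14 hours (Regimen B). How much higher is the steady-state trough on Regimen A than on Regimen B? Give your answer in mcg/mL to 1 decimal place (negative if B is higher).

Regimen A: f = (1/2)^(11/6) ≈ 0.2806; Cmin,ss = (1780/92)·f/(1−f) ≈ 7.547 mcg/mL.
Regimen B: f = (1/2)^(14/6) ≈ 0.1984; Cmin,ss = (1980/92)·f/(1−f) ≈ 5.327 mcg/mL.
Difference ≈ 7.547 − 5.327 ≈ 2.220 mcg/mL.

2.2 mcg/mL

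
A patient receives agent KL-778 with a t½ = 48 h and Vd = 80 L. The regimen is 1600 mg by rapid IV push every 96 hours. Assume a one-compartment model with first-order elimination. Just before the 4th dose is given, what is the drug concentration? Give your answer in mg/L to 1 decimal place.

6.6 mg/L

f = (1/2)^(τ/t½) = (1/2)^(96/48) ≈ 0.2500.
C₀ = D/Vd = 1600/80 ≈ 20.000 mg/L.
Before the 4th dose, 3 doses have been given. Superposition: Cmin = C₀·(f + f² + … + f^3).
≈ 20.000 × (0.2500 + 0.0625 + 0.0156) ≈ 20.000 × 0.3281 ≈ 6.562 mg/L.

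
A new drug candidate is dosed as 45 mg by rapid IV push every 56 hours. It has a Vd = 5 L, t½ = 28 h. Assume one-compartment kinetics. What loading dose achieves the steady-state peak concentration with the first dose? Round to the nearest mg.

f = (1/2)^(56/28) ≈ 0.250000; accumulation ratio R = 1/(1−f) ≈ 1.33333.
Loading dose to hit Cmax,ss on first dose: D_load = D_maint·R ≈ 45 × 1.33333 ≈ 60.00 mg.

60 mg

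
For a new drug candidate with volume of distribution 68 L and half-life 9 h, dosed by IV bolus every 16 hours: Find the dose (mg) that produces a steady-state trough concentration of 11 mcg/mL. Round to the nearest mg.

τ/t½ = 16/9 ≈ 1.7778, so f = (1/2)^(16/9) ≈ 0.291632.
Cmin,ss = (D/Vd)·f/(1−f), so D = Cmin,ss·Vd·(1−f)/f.
D = 11 × 68 × (1−f)/f ≈ 11 × 68 × 2.42898 ≈ 1816.88 mg.

1817 mg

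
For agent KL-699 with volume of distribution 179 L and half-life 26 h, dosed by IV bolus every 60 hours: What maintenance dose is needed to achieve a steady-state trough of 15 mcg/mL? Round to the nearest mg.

τ/t½ = 60/26 ≈ 2.3077, so f = (1/2)^(60/26) ≈ 0.201983.
Cmin,ss = (D/Vd)·f/(1−f), so D = Cmin,ss·Vd·(1−f)/f.
D = 15 × 179 × (1−f)/f ≈ 15 × 179 × 3.95091 ≈ 10608.19 mg.

10608 mg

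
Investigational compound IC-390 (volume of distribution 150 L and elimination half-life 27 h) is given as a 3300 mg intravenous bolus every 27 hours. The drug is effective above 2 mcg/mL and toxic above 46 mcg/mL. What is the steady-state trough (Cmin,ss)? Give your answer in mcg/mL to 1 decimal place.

The dosing interval is 1 half-life, so f = 2^(−1) = 0.5.
At steady state, R = 1/(1 − 0.5) = 2/1.
Single-dose peak C₀ = D/Vd = 3300/150 = 22 mcg/mL.
Steady-state peak Cmax,ss = C₀·R = 22 × 2/1 ≈ 44.000 mcg/mL.
Steady-state trough Cmin,ss = Cmax,ss·f ≈ 44.000 × 0.5 ≈ 22.000 mcg/mL.
Trough 22.0 mcg/mL vs MEC 2 mcg/mL: adequate.

22.0 mcg/mL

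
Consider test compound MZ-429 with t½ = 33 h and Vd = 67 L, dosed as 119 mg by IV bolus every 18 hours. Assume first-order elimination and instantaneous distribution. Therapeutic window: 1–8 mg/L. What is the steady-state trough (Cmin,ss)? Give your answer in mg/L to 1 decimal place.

3.9 mg/L

Over one 18-h interval, 18/33 ≈ 0.54545 half-lives elapse, leaving f ≈ 0.6852 of each dose.
At steady state, accumulation factor R = 1/(1 − e^(−kτ)) ≈ 3.1766.
Single-dose peak C₀ = D/Vd = 119/67 ≈ 1.776 mg/L.
Cmax,ss = C₀/(1 − f) ≈ 1.776/0.3148 ≈ 5.642 mg/L.
Steady-state trough Cmin,ss = Cmax,ss·f ≈ 5.642 × 0.6852 ≈ 3.866 mg/L.
Trough 3.9 mg/L vs MEC 1 mg/L: adequate.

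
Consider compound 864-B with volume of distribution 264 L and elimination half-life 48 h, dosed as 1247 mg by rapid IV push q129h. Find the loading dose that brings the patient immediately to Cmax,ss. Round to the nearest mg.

1476 mg

f = (1/2)^(129/48) ≈ 0.155232; accumulation ratio R = 1/(1−f) ≈ 1.18376.
Loading dose to hit Cmax,ss on first dose: D_load = D_maint·R ≈ 1247 × 1.18376 ≈ 1476.15 mg.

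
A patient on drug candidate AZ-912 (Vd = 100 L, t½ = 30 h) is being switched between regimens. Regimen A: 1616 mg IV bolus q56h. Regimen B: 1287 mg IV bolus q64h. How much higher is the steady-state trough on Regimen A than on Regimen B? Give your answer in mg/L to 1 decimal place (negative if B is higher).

Regimen A: f = (1/2)^(56/30) ≈ 0.2742; Cmin,ss = (1616/100)·f/(1−f) ≈ 6.105 mg/L.
Regimen B: f = (1/2)^(64/30) ≈ 0.2279; Cmin,ss = (1287/100)·f/(1−f) ≈ 3.799 mg/L.
Difference ≈ 6.105 − 3.799 ≈ 2.306 mg/L.

2.3 mg/L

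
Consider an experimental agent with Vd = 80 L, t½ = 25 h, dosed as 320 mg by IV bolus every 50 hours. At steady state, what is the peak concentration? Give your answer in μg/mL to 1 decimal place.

5.3 μg/mL

The dosing interval is 2 half-lives, so f = 2^(−2) = 0.25.
Accumulation ratio R = 1/(1 − f) = 1/0.75 = 4/3.
Single-dose peak C₀ = D/Vd = 320/80 = 4 μg/mL.
Steady-state peak Cmax,ss = C₀·R = 4 × 4/3 ≈ 5.333 μg/mL.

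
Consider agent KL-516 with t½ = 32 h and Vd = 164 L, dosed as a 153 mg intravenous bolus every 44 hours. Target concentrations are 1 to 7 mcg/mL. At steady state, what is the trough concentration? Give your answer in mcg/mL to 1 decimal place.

0.6 mcg/mL

Over one 44-h interval, 44/32 ≈ 1.375 half-lives elapse, leaving f ≈ 0.3856 of each dose.
At steady state, accumulation factor R = 1/(1 − e^(−kτ)) ≈ 1.6276.
Single-dose peak C₀ = D/Vd = 153/164 ≈ 0.933 mcg/mL.
Steady-state peak Cmax,ss = C₀·R ≈ 0.933 × 1.6276 ≈ 1.519 mcg/mL.
Steady-state trough Cmin,ss = Cmax,ss·f ≈ 1.519 × 0.3856 ≈ 0.586 mcg/mL.
Trough 0.6 mcg/mL vs MEC 1 mcg/mL: subtherapeutic.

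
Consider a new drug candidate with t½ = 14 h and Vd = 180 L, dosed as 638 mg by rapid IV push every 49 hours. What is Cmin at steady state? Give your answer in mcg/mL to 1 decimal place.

Over one 49-h interval, 49/14 ≈ 3.5 half-lives elapse, leaving f ≈ 0.0884 of each dose.
Accumulation ratio R = 1/(1 − f) ≈ 1/0.9116 ≈ 1.0970.
Each bolus raises the concentration by D/Vd = 638/180 ≈ 3.544 mcg/mL.
Cmax,ss = C₀/(1 − f) ≈ 3.544/0.9116 ≈ 3.888 mcg/mL.
Steady-state trough Cmin,ss = Cmax,ss·f ≈ 3.888 × 0.0884 ≈ 0.344 mcg/mL.

0.3 mcg/mL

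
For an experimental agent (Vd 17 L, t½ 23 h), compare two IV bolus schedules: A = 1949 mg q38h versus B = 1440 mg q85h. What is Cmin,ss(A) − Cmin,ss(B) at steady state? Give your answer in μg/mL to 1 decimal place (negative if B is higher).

Regimen A: f = (1/2)^(38/23) ≈ 0.3182; Cmin,ss = (1949/17)·f/(1−f) ≈ 53.506 μg/mL.
Regimen B: f = (1/2)^(85/23) ≈ 0.0772; Cmin,ss = (1440/17)·f/(1−f) ≈ 7.086 μg/mL.
Difference ≈ 53.506 − 7.086 ≈ 46.420 μg/mL.

46.4 μg/mL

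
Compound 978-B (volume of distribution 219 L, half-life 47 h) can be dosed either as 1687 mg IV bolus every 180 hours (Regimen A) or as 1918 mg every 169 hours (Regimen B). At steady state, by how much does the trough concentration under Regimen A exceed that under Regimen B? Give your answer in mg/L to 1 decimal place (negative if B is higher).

Regimen A: f = (1/2)^(180/47) ≈ 0.0703; Cmin,ss = (1687/219)·f/(1−f) ≈ 0.582 mg/L.
Regimen B: f = (1/2)^(169/47) ≈ 0.0827; Cmin,ss = (1918/219)·f/(1−f) ≈ 0.790 mg/L.
Difference ≈ 0.582 − 0.790 ≈ -0.208 mg/L.

-0.2 mg/L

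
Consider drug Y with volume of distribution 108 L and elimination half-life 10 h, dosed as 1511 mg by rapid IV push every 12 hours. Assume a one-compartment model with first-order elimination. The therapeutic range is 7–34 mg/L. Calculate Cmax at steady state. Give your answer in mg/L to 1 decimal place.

τ/t½ = 12/10 ≈ 1.2, so fraction remaining f = (1/2)^(12/10) ≈ 0.4353.
Accumulation ratio R = 1/(1 − f) ≈ 1/0.5647 ≈ 1.7709.
Each bolus raises the concentration by D/Vd = 1511/108 ≈ 13.991 mg/L.
Steady-state peak Cmax,ss = C₀·R ≈ 13.991 × 1.7709 ≈ 24.777 mg/L.
Peak 24.8 mg/L vs MTC 34 mg/L: below toxic threshold.

24.8 mg/L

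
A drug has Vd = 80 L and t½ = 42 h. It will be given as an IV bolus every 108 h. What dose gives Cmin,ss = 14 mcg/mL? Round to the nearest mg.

5537 mg

τ/t½ = 108/42 ≈ 2.5714, so f = (1/2)^(108/42) ≈ 0.168238.
Cmin,ss = (D/Vd)·f/(1−f), so D = Cmin,ss·Vd·(1−f)/f.
D = 14 × 80 × (1−f)/f ≈ 14 × 80 × 4.94396 ≈ 5537.24 mg.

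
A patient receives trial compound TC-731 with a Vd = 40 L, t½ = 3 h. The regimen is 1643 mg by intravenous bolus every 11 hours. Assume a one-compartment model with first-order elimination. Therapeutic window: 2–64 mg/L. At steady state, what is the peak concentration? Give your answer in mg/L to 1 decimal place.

44.6 mg/L

τ/t½ = 11/3 ≈ 3.6667, so fraction remaining f = (1/2)^(11/3) ≈ 0.0787.
Accumulation ratio R = 1/(1 − f) ≈ 1/0.9213 ≈ 1.0854.
Single-dose peak C₀ = D/Vd = 1643/40 ≈ 41.075 mg/L.
Steady-state peak Cmax,ss = C₀·R ≈ 41.075 × 1.0854 ≈ 44.583 mg/L.
Peak 44.6 mg/L vs MTC 64 mg/L: below toxic threshold.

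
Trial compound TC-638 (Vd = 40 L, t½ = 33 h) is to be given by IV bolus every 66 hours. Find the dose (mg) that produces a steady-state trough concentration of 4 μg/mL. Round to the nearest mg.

480 mg

τ/t½ = 66/33 ≈ 2, so f = (1/2)^(66/33) ≈ 0.250000.
Cmin,ss = (D/Vd)·f/(1−f), so D = Cmin,ss·Vd·(1−f)/f.
D = 4 × 40 × (1−f)/f ≈ 4 × 40 × 3.00000 ≈ 480.00 mg.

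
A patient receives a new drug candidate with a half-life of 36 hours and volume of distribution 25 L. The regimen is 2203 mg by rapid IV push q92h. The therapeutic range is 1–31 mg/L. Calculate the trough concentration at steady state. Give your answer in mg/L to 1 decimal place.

18.1 mg/L

Over one 92-h interval, 92/36 ≈ 2.5556 half-lives elapse, leaving f ≈ 0.1701 of each dose.
Each bolus raises the concentration by D/Vd = 2203/25 ≈ 88.120 mg/L.
Steady-state trough Cmin,ss = C₀·f/(1−f) ≈ 88.120 × 0.1701/0.8299 ≈ 18.061 mg/L.
Trough 18.1 mg/L vs MEC 1 mg/L: adequate.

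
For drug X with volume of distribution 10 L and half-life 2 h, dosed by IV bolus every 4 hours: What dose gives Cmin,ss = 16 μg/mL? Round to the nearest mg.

480 mg

τ/t½ = 4/2 ≈ 2, so f = (1/2)^(4/2) ≈ 0.250000.
Cmin,ss = (D/Vd)·f/(1−f), so D = Cmin,ss·Vd·(1−f)/f.
D = 16 × 10 × (1−f)/f ≈ 16 × 10 × 3.00000 ≈ 480.00 mg.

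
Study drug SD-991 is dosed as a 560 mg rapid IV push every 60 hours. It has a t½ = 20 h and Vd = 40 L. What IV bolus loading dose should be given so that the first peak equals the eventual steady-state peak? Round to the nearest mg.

640 mg

f = (1/2)^(60/20) ≈ 0.125000; accumulation ratio R = 1/(1−f) ≈ 1.14286.
Loading dose to hit Cmax,ss on first dose: D_load = D_maint·R ≈ 560 × 1.14286 ≈ 640.00 mg.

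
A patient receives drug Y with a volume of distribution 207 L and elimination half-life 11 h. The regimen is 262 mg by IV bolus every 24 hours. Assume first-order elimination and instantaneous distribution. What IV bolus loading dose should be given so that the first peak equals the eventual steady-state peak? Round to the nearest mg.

336 mg

f = (1/2)^(24/11) ≈ 0.220398; accumulation ratio R = 1/(1−f) ≈ 1.28271.
Loading dose to hit Cmax,ss on first dose: D_load = D_maint·R ≈ 262 × 1.28271 ≈ 336.07 mg.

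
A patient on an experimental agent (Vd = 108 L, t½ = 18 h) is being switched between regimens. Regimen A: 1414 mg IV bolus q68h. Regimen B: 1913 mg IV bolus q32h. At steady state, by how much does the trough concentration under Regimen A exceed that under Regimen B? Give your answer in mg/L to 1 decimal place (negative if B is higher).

-6.3 mg/L

Regimen A: f = (1/2)^(68/18) ≈ 0.0729; Cmin,ss = (1414/108)·f/(1−f) ≈ 1.030 mg/L.
Regimen B: f = (1/2)^(32/18) ≈ 0.2916; Cmin,ss = (1913/108)·f/(1−f) ≈ 7.291 mg/L.
Difference ≈ 1.030 − 7.291 ≈ -6.261 mg/L.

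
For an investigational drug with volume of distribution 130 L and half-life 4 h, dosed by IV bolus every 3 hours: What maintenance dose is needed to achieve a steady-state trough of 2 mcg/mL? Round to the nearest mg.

τ/t½ = 3/4 ≈ 0.75, so f = (1/2)^(3/4) ≈ 0.594604.
Cmin,ss = (D/Vd)·f/(1−f), so D = Cmin,ss·Vd·(1−f)/f.
D = 2 × 130 × (1−f)/f ≈ 2 × 130 × 0.68179 ≈ 177.27 mg.

177 mg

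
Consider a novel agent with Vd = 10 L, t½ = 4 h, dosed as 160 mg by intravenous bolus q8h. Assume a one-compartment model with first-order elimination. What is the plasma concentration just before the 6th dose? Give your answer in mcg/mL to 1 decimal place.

5.3 mcg/mL

f = (1/2)^(τ/t½) = (1/2)^(8/4) ≈ 0.2500.
C₀ = D/Vd = 160/10 ≈ 16.000 mcg/mL.
Before the 6th dose, 5 doses have been given. Superposition: Cmin = C₀·(f + f² + … + f^5).
≈ 16.000 × (0.2500 + 0.0625 + 0.0156 + 0.0039 + 0.0010) ≈ 16.000 × 0.3330 ≈ 5.328 mcg/mL.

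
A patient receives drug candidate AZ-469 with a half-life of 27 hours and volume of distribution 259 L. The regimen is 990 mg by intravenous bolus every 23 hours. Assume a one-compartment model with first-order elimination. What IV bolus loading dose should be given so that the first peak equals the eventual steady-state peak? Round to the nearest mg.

2220 mg

f = (1/2)^(23/27) ≈ 0.554073; accumulation ratio R = 1/(1−f) ≈ 2.24252.
Loading dose to hit Cmax,ss on first dose: D_load = D_maint·R ≈ 990 × 2.24252 ≈ 2220.09 mg.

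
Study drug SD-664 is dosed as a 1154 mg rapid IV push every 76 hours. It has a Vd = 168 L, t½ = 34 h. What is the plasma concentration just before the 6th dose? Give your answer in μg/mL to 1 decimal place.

1.9 μg/mL

f = (1/2)^(τ/t½) = (1/2)^(76/34) ≈ 0.2124.
C₀ = D/Vd = 1154/168 ≈ 6.869 μg/mL.
Before the 6th dose, 5 doses have been given. Superposition: Cmin = C₀·(f + f² + … + f^5).
≈ 6.869 × (0.2124 + 0.0451 + 0.0096 + 0.0020 + 0.0004) ≈ 6.869 × 0.2695 ≈ 1.851 μg/mL.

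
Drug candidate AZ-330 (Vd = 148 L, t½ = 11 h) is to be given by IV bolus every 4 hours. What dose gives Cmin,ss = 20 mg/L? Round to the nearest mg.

849 mg

τ/t½ = 4/11 ≈ 0.36364, so f = (1/2)^(4/11) ≈ 0.777203.
Cmin,ss = (D/Vd)·f/(1−f), so D = Cmin,ss·Vd·(1−f)/f.
D = 20 × 148 × (1−f)/f ≈ 20 × 148 × 0.28667 ≈ 848.54 mg.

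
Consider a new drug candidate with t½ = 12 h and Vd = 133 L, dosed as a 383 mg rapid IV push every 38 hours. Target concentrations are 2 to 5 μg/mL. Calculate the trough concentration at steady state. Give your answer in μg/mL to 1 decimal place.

k = ln2/t½ = ln2/12 ≈ 0.057762 h⁻¹; fraction remaining f = e^(−kτ) = e^(−0.057762×38) ≈ 0.1114.
Single-dose peak C₀ = D/Vd = 383/133 ≈ 2.880 μg/mL.
Steady-state trough Cmin,ss = C₀·f/(1−f) ≈ 2.880 × 0.1114/0.8886 ≈ 0.361 μg/mL.
Trough 0.4 μg/mL vs MEC 2 μg/mL: subtherapeutic.

0.4 μg/mL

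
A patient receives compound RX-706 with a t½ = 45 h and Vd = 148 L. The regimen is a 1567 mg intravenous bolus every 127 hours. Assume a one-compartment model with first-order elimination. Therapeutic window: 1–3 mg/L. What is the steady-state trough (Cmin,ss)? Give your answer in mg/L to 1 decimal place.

1.7 mg/L

k = ln2/t½ = ln2/45 ≈ 0.015403 h⁻¹; fraction remaining f = e^(−kτ) = e^(−0.015403×127) ≈ 0.1414.
Each bolus raises the concentration by D/Vd = 1567/148 ≈ 10.588 mg/L.
Steady-state trough Cmin,ss = C₀·f/(1−f) ≈ 10.588 × 0.1414/0.8586 ≈ 1.744 mg/L.
Trough 1.7 mg/L vs MEC 1 mg/L: adequate.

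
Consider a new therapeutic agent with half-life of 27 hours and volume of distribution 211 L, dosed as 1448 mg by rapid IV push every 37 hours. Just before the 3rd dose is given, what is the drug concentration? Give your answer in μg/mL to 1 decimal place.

f = (1/2)^(τ/t½) = (1/2)^(37/27) ≈ 0.3868.
C₀ = D/Vd = 1448/211 ≈ 6.863 μg/mL.
Before the 3rd dose, 2 doses have been given. Superposition: Cmin = C₀·(f + f²).
≈ 6.863 × (0.3868 + 0.1496) ≈ 6.863 × 0.5364 ≈ 3.681 μg/mL.

3.7 μg/mL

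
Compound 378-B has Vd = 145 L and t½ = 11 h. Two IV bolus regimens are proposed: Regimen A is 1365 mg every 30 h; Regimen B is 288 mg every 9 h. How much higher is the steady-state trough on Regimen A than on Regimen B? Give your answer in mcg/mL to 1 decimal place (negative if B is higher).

-0.9 mcg/mL

Regimen A: f = (1/2)^(30/11) ≈ 0.1510; Cmin,ss = (1365/145)·f/(1−f) ≈ 1.674 mcg/mL.
Regimen B: f = (1/2)^(9/11) ≈ 0.5672; Cmin,ss = (288/145)·f/(1−f) ≈ 2.603 mcg/mL.
Difference ≈ 1.674 − 2.603 ≈ -0.929 mcg/mL.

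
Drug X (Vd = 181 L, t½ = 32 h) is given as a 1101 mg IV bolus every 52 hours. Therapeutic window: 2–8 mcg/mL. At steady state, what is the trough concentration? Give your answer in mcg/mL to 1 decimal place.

2.9 mcg/mL

Over one 52-h interval, 52/32 ≈ 1.625 half-lives elapse, leaving f ≈ 0.3242 of each dose.
Each bolus raises the concentration by D/Vd = 1101/181 ≈ 6.083 mcg/mL.
Steady-state trough Cmin,ss = C₀·f/(1−f) ≈ 6.083 × 0.3242/0.6758 ≈ 2.918 mcg/mL.
Trough 2.9 mcg/mL vs MEC 2 mcg/mL: adequate.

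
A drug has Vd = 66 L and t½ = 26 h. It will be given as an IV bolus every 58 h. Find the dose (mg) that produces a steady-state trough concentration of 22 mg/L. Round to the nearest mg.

τ/t½ = 58/26 ≈ 2.2308, so f = (1/2)^(58/26) ≈ 0.213045.
Cmin,ss = (D/Vd)·f/(1−f), so D = Cmin,ss·Vd·(1−f)/f.
D = 22 × 66 × (1−f)/f ≈ 22 × 66 × 3.69384 ≈ 5363.46 mg.

5363 mg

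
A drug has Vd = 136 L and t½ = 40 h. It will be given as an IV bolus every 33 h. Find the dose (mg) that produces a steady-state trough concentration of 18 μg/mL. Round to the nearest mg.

τ/t½ = 33/40 ≈ 0.825, so f = (1/2)^(33/40) ≈ 0.564482.
Cmin,ss = (D/Vd)·f/(1−f), so D = Cmin,ss·Vd·(1−f)/f.
D = 18 × 136 × (1−f)/f ≈ 18 × 136 × 0.77154 ≈ 1888.73 mg.

1889 mg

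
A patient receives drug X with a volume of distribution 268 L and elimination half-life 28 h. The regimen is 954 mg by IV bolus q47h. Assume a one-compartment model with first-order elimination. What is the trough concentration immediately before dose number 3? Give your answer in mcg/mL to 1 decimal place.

f = (1/2)^(τ/t½) = (1/2)^(47/28) ≈ 0.3124.
C₀ = D/Vd = 954/268 ≈ 3.560 mcg/mL.
Before the 3rd dose, 2 doses have been given. Superposition: Cmin = C₀·(f + f²).
≈ 3.560 × (0.3124 + 0.0976) ≈ 3.560 × 0.4100 ≈ 1.460 mcg/mL.

1.5 mcg/mL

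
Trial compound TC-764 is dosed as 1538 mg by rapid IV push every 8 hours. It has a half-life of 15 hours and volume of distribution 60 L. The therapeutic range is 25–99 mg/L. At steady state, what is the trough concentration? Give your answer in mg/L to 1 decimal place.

Over one 8-h interval, 8/15 ≈ 0.53333 half-lives elapse, leaving f ≈ 0.6910 of each dose.
Accumulation ratio R = 1/(1 − f) ≈ 1/0.3090 ≈ 3.2362.
Each bolus raises the concentration by D/Vd = 1538/60 ≈ 25.633 mg/L.
Steady-state peak Cmax,ss = C₀·R ≈ 25.633 × 3.2362 ≈ 82.954 mg/L.
One interval later, Cmin,ss = Cmax,ss·e^(−kτ) ≈ 82.954 × 0.6910 ≈ 57.321 mg/L.
Trough 57.3 mg/L vs MEC 25 mg/L: adequate.

57.3 mg/L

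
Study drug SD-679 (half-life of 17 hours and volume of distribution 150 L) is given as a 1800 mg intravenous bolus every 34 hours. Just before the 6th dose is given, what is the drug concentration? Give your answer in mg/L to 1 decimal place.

f = (1/2)^(τ/t½) = (1/2)^(34/17) ≈ 0.2500.
C₀ = D/Vd = 1800/150 ≈ 12.000 mg/L.
Before the 6th dose, 5 doses have been given. Superposition: Cmin = C₀·(f + f² + … + f^5).
≈ 12.000 × (0.2500 + 0.0625 + 0.0156 + 0.0039 + 0.0010) ≈ 12.000 × 0.3330 ≈ 3.996 mg/L.

4.0 mg/L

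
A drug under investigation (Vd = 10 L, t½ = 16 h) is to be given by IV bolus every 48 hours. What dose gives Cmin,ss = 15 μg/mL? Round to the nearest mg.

1050 mg

τ/t½ = 48/16 ≈ 3, so f = (1/2)^(48/16) ≈ 0.125000.
Cmin,ss = (D/Vd)·f/(1−f), so D = Cmin,ss·Vd·(1−f)/f.
D = 15 × 10 × (1−f)/f ≈ 15 × 10 × 7.00000 ≈ 1050.00 mg.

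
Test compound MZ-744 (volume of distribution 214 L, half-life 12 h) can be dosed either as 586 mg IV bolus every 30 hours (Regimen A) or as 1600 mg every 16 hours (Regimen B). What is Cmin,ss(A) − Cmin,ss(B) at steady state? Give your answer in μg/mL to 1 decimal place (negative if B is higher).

-4.3 μg/mL

Regimen A: f = (1/2)^(30/12) ≈ 0.1768; Cmin,ss = (586/214)·f/(1−f) ≈ 0.588 μg/mL.
Regimen B: f = (1/2)^(16/12) ≈ 0.3969; Cmin,ss = (1600/214)·f/(1−f) ≈ 4.920 μg/mL.
Difference ≈ 0.588 − 4.920 ≈ -4.332 μg/mL.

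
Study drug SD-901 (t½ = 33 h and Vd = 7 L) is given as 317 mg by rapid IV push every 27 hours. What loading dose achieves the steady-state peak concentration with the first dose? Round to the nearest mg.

f = (1/2)^(27/33) ≈ 0.567156; accumulation ratio R = 1/(1−f) ≈ 2.31030.
Loading dose to hit Cmax,ss on first dose: D_load = D_maint·R ≈ 317 × 2.31030 ≈ 732.37 mg.

732 mg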